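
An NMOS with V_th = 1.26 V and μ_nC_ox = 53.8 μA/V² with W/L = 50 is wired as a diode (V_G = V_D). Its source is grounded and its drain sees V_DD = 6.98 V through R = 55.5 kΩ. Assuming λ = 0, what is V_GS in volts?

With gate tied to drain, V_GS = V_DS ≥ V_GS − V_th, so the device is in saturation.
k_n = μ_nC_ox · (W/L) = 2.69 mA/V².
KCL at the drain: ½ k_n (V_GS − V_th)² = (V_DD − V_GS)/R.
Let x = V_GS − 1.26. Then 74.6 x² + x − 5.72 = 0, giving x = 0.27 V (positive root), so V_GS = 1.53 V.
I_D = (V_DD − V_GS)/R = (6.98 − 1.53) / 55.5 = 0.0982 mA.

V_GS = 1.53 V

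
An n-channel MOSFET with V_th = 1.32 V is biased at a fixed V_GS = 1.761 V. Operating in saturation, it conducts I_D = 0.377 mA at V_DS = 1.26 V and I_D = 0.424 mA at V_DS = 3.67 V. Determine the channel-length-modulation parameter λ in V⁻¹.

With V_GS fixed, I_D ∝ (1 + λ V_DS) in saturation, so I_D2/I_D1 = (1 + λ V_DS2)/(1 + λ V_DS1).
0.424/0.377 = 1.125 = (1 + 3.67 λ)/(1 + 1.26 λ).
Solving: λ (I_D1 V_DS2 − I_D2 V_DS1) = I_D2 − I_D1, so λ = (0.424 − 0.377) / (0.377 × 3.67 − 0.424 × 1.26) = 0.047 / 0.849 = 0.0553 V⁻¹.

λ = 0.0553 V⁻¹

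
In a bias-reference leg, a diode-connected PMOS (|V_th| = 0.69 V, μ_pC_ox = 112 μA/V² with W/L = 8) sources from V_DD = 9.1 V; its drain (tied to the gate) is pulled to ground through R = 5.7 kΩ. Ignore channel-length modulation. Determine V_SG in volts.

With gate tied to drain, V_SG = V_SD ≥ V_SG − |V_th|, so the device is in saturation.
k_p = μ_pC_ox · (W/L) = 0.896 mA/V².
KCL at the drain: ½ k_p (V_SG − |V_th|)² = (V_DD − V_SG)/R.
Let x = V_SG − 0.69. Then 2.55 x² + x − 8.41 = 0, giving x = 1.63 V (positive root), so V_SG = 2.32 V.
I_D = (V_DD − V_SG)/R = (9.1 − 2.32) / 5.7 = 1.19 mA.

V_SG = 2.32 V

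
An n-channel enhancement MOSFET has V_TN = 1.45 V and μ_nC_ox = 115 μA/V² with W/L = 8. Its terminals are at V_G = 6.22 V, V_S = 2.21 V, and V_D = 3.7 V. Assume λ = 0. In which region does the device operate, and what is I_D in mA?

Triode; I_D = 2.49 mA

V_GS = V_G − V_S = 6.22 − 2.21 = 4.01 V; V_DS = V_D − V_S = 3.7 − 2.21 = 1.49 V.
k_n = μ_nC_ox · (W/L) = 0.92 mA/V².
V_ov = V_GS − V_TN = 4.01 − 1.45 = 2.56 V.
Since V_DS = 1.49 V < V_ov = 2.56 V, the device is in the triode region.
I_D = k_n [V_ov · V_DS − ½ V_DS²] = 0.92 × [2.56 × 1.49 − 0.5 × 1.49²] = 2.49 mA.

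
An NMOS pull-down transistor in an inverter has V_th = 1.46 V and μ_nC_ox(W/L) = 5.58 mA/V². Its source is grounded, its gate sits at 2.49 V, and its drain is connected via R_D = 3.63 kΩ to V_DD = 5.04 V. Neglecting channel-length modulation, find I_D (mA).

I_D = 1.32 mA

V_GS = V_G = 2.49 V, so V_ov = 2.49 − 1.46 = 1.03 V.
Assume saturation: I_D = ½ k_n V_ov² = 0.5 × 5.58 × 1.03² = 2.96 mA, giving V_DS = V_DD − I_D R_D = 5.04 − 2.96 × 3.63 = -5.7 V.
But -5.7 V < V_ov = 1.03 V, so the device is actually in triode.
In triode I_D = k_n[V_ov V_DS − ½ V_DS²] and I_D = (V_DD − V_DS)/R_D. Equating: 10.1 V_DS² − 21.86 V_DS + 5.04 = 0, giving V_DS = 0.262 V (the root below V_ov).
I_D = (5.04 − 0.262) / 3.63 = 1.32 mA.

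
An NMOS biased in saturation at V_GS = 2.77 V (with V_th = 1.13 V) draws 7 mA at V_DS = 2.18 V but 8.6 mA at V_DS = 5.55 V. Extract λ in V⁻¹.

λ = 0.0796 V⁻¹

With V_GS fixed, I_D ∝ (1 + λ V_DS) in saturation, so I_D2/I_D1 = (1 + λ V_DS2)/(1 + λ V_DS1).
8.6/7 = 1.229 = (1 + 5.55 λ)/(1 + 2.18 λ).
Solving: λ (I_D1 V_DS2 − I_D2 V_DS1) = I_D2 − I_D1, so λ = (8.6 − 7) / (7 × 5.55 − 8.6 × 2.18) = 1.6 / 20.1 = 0.0796 V⁻¹.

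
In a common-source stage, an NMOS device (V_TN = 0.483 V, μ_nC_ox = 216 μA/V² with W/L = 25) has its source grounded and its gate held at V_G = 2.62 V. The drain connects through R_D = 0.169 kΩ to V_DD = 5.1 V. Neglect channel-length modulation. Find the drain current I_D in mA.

I_D = 12.3 mA

V_GS = V_G = 2.62 V, so V_ov = 2.62 − 0.483 = 2.14 V.
k_n = μ_nC_ox · (W/L) = 5.4 mA/V².
Assume saturation: I_D = ½ k_n V_ov² = 0.5 × 5.4 × 2.14² = 12.3 mA, giving V_DS = V_DD − I_D R_D = 5.1 − 12.3 × 0.169 = 3.02 V.
V_DS = 3.02 V ≥ V_ov = 2.14 V, confirming saturation.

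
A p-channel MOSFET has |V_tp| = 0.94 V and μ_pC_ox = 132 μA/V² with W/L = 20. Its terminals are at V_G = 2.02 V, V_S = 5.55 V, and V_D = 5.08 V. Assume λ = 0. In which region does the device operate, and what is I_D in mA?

V_SG = V_S − V_G = 5.55 − 2.02 = 3.53 V; V_SD = V_S − V_D = 5.55 − 5.08 = 0.47 V.
k_p = μ_pC_ox · (W/L) = 2.64 mA/V².
V_ov = V_SG − |V_tp| = 3.53 − 0.94 = 2.59 V.
Since V_SD = 0.47 V < V_ov = 2.59 V, the device is in the triode region.
I_D = k_p [V_ov · V_SD − ½ V_SD²] = 2.64 × [2.59 × 0.47 − 0.5 × 0.47²] = 2.92 mA.

Triode; I_D = 2.92 mA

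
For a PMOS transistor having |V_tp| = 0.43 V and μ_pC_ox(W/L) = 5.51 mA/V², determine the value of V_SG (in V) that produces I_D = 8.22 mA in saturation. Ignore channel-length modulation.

V_SG = 2.16 V

In saturation I_D = ½ k_p (V_SG − |V_tp|)², so V_SG − |V_tp| = √(2 I_D / k_p) = √(2 × 8.22 / 5.51) = 1.73 V.
V_SG = 0.43 + 1.73 = 2.16 V.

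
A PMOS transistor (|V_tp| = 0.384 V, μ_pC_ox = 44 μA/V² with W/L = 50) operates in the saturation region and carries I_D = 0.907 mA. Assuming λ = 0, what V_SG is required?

V_SG = 1.29 V

k_p = μ_pC_ox · (W/L) = 2.2 mA/V².
In saturation I_D = ½ k_p (V_SG − |V_tp|)², so V_SG − |V_tp| = √(2 I_D / k_p) = √(2 × 0.907 / 2.2) = 0.908 V.
V_SG = 0.384 + 0.908 = 1.29 V.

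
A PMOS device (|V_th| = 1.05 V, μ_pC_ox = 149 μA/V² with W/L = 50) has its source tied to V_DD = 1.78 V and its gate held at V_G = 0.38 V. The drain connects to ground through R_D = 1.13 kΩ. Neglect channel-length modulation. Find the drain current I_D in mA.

V_SG = V_DD − V_G = 1.78 − 0.38 = 1.4 V, so V_ov = 1.4 − 1.05 = 0.35 V.
k_p = μ_pC_ox · (W/L) = 7.45 mA/V².
Assume saturation: I_D = ½ k_p V_ov² = 0.5 × 7.45 × 0.35² = 0.456 mA, giving V_SD = V_DD − I_D R_D = 1.78 − 0.456 × 1.13 = 1.26 V.
V_SD = 1.26 V ≥ V_ov = 0.35 V, confirming saturation.

I_D = 0.456 mA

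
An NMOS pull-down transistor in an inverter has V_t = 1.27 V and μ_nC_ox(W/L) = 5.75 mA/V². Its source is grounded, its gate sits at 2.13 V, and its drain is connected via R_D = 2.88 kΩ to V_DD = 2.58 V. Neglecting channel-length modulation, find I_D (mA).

I_D = 0.830 mA

V_GS = V_G = 2.13 V, so V_ov = 2.13 − 1.27 = 0.86 V.
Assume saturation: I_D = ½ k_n V_ov² = 0.5 × 5.75 × 0.86² = 2.13 mA, giving V_DS = V_DD − I_D R_D = 2.58 − 2.13 × 2.88 = -3.54 V.
But -3.54 V < V_ov = 0.86 V, so the device is actually in triode.
In triode I_D = k_n[V_ov V_DS − ½ V_DS²] and I_D = (V_DD − V_DS)/R_D. Equating: 8.28 V_DS² − 15.24 V_DS + 2.58 = 0, giving V_DS = 0.189 V (the root below V_ov).
I_D = (2.58 − 0.189) / 2.88 = 0.83 mA.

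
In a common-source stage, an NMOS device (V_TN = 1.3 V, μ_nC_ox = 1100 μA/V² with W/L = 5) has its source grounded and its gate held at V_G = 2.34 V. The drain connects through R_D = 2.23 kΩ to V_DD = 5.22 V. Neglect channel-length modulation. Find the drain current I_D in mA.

V_GS = V_G = 2.34 V, so V_ov = 2.34 − 1.3 = 1.04 V.
k_n = μ_nC_ox · (W/L) = 5.5 mA/V².
Assume saturation: I_D = ½ k_n V_ov² = 0.5 × 5.5 × 1.04² = 2.97 mA, giving V_DS = V_DD − I_D R_D = 5.22 − 2.97 × 2.23 = -1.41 V.
But -1.41 V < V_ov = 1.04 V, so the device is actually in triode.
In triode I_D = k_n[V_ov V_DS − ½ V_DS²] and I_D = (V_DD − V_DS)/R_D. Equating: 6.13 V_DS² − 13.76 V_DS + 5.22 = 0, giving V_DS = 0.484 V (the root below V_ov).
I_D = (5.22 − 0.484) / 2.23 = 2.12 mA.

I_D = 2.12 mA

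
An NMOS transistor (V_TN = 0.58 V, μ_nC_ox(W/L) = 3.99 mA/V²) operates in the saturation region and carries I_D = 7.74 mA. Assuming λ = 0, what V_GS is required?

V_GS = 2.55 V

In saturation I_D = ½ k_n (V_GS − V_TN)², so V_GS − V_TN = √(2 I_D / k_n) = √(2 × 7.74 / 3.99) = 1.97 V.
V_GS = 0.58 + 1.97 = 2.55 V.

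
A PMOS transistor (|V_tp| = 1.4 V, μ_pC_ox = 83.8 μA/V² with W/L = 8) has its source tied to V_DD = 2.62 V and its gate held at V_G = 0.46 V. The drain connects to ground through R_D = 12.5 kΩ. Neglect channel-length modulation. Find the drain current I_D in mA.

V_SG = V_DD − V_G = 2.62 − 0.46 = 2.16 V, so V_ov = 2.16 − 1.4 = 0.76 V.
k_p = μ_pC_ox · (W/L) = 0.6704 mA/V².
Assume saturation: I_D = ½ k_p V_ov² = 0.5 × 0.6704 × 0.76² = 0.194 mA, giving V_SD = V_DD − I_D R_D = 2.62 − 0.194 × 12.5 = 0.2 V.
But 0.2 V < V_ov = 0.76 V, so the device is actually in triode.
In triode I_D = k_p[V_ov V_SD − ½ V_SD²] and I_D = (V_DD − V_SD)/R_D. Equating: 4.19 V_SD² − 7.369 V_SD + 2.62 = 0, giving V_SD = 0.495 V (the root below V_ov).
I_D = (2.62 − 0.495) / 12.5 = 0.17 mA.

I_D = 0.170 mA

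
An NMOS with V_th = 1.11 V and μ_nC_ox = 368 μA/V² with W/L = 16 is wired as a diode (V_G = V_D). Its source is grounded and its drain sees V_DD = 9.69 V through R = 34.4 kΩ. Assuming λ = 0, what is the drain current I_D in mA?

I_D = 0.241 mA

With gate tied to drain, V_GS = V_DS ≥ V_GS − V_th, so the device is in saturation.
k_n = μ_nC_ox · (W/L) = 5.888 mA/V².
KCL at the drain: ½ k_n (V_GS − V_th)² = (V_DD − V_GS)/R.
Let x = V_GS − 1.11. Then 101 x² + x − 8.58 = 0, giving x = 0.286 V (positive root), so V_GS = 1.4 V.
I_D = (V_DD − V_GS)/R = (9.69 − 1.4) / 34.4 = 0.241 mA.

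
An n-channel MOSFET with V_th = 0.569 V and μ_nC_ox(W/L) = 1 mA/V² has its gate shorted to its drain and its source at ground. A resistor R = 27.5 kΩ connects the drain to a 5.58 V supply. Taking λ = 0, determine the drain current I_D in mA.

With gate tied to drain, V_GS = V_DS ≥ V_GS − V_th, so the device is in saturation.
KCL at the drain: ½ k_n (V_GS − V_th)² = (V_DD − V_GS)/R.
Let x = V_GS − 0.569. Then 13.8 x² + x − 5.011 = 0, giving x = 0.568 V (positive root), so V_GS = 1.14 V.
I_D = (V_DD − V_GS)/R = (5.58 − 1.14) / 27.5 = 0.162 mA.

I_D = 0.162 mA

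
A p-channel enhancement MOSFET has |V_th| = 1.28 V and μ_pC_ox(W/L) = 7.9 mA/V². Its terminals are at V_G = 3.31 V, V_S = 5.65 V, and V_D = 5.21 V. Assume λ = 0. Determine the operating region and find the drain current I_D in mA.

V_SG = V_S − V_G = 5.65 − 3.31 = 2.34 V; V_SD = V_S − V_D = 5.65 − 5.21 = 0.44 V.
V_ov = V_SG − |V_th| = 2.34 − 1.28 = 1.06 V.
Since V_SD = 0.44 V < V_ov = 1.06 V, the device is in the triode region.
I_D = k_p [V_ov · V_SD − ½ V_SD²] = 7.9 × [1.06 × 0.44 − 0.5 × 0.44²] = 2.92 mA.

Triode; I_D = 2.92 mA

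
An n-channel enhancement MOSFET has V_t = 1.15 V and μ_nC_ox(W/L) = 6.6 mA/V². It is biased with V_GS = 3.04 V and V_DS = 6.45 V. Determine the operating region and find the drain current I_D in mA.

Saturation; I_D = 11.8 mA

V_ov = V_GS − V_t = 3.04 − 1.15 = 1.89 V.
Since V_DS = 6.45 V ≥ V_ov = 1.89 V, the device is in saturation.
I_D = ½ k_n V_ov² = 0.5 × 6.6 × 1.89² = 11.8 mA.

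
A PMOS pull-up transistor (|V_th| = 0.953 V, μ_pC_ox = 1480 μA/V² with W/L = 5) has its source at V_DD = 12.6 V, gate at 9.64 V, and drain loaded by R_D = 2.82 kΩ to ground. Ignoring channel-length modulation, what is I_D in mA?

V_SG = V_DD − V_G = 12.6 − 9.64 = 2.96 V, so V_ov = 2.96 − 0.953 = 2.01 V.
k_p = μ_pC_ox · (W/L) = 7.4 mA/V².
Assume saturation: I_D = ½ k_p V_ov² = 0.5 × 7.4 × 2.01² = 14.9 mA, giving V_SD = V_DD − I_D R_D = 12.6 − 14.9 × 2.82 = -29.4 V.
But -29.4 V < V_ov = 2.01 V, so the device is actually in triode.
In triode I_D = k_p[V_ov V_SD − ½ V_SD²] and I_D = (V_DD − V_SD)/R_D. Equating: 10.4 V_SD² − 42.88 V_SD + 12.6 = 0, giving V_SD = 0.319 V (the root below V_ov).
I_D = (12.6 − 0.319) / 2.82 = 4.36 mA.

I_D = 4.36 mA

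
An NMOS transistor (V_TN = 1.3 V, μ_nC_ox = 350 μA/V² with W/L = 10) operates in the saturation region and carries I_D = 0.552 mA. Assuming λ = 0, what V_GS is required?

V_GS = 1.86 V

k_n = μ_nC_ox · (W/L) = 3.5 mA/V².
In saturation I_D = ½ k_n (V_GS − V_TN)², so V_GS − V_TN = √(2 I_D / k_n) = √(2 × 0.552 / 3.5) = 0.562 V.
V_GS = 1.3 + 0.562 = 1.86 V.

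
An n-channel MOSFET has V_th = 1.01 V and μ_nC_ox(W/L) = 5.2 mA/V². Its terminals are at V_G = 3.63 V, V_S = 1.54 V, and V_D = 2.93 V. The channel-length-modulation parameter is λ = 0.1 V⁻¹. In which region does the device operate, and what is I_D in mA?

Saturation; I_D = 3.45 mA

V_GS = V_G − V_S = 3.63 − 1.54 = 2.09 V; V_DS = V_D − V_S = 2.93 − 1.54 = 1.39 V.
V_ov = V_GS − V_th = 2.09 − 1.01 = 1.08 V.
Since V_DS = 1.39 V ≥ V_ov = 1.08 V, the device is in saturation.
I_D = ½ k_n V_ov² (1 + λ V_DS) = 0.5 × 5.2 × 1.08² × (1 + 0.1 × 1.39) = 3.45 mA.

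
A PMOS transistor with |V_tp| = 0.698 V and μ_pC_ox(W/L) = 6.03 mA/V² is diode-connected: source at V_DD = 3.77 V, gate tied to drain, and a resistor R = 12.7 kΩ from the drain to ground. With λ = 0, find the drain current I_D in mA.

I_D = 0.221 mA

With gate tied to drain, V_SG = V_SD ≥ V_SG − |V_tp|, so the device is in saturation.
KCL at the drain: ½ k_p (V_SG − |V_tp|)² = (V_DD − V_SG)/R.
Let x = V_SG − 0.698. Then 38.3 x² + x − 3.072 = 0, giving x = 0.27 V (positive root), so V_SG = 0.968 V.
I_D = (V_DD − V_SG)/R = (3.77 − 0.968) / 12.7 = 0.221 mA.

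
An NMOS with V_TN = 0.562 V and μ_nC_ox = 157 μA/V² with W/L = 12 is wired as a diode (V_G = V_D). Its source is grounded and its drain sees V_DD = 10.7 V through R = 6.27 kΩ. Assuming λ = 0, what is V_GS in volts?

V_GS = 1.79 V

With gate tied to drain, V_GS = V_DS ≥ V_GS − V_TN, so the device is in saturation.
k_n = μ_nC_ox · (W/L) = 1.884 mA/V².
KCL at the drain: ½ k_n (V_GS − V_TN)² = (V_DD − V_GS)/R.
Let x = V_GS − 0.562. Then 5.91 x² + x − 10.14 = 0, giving x = 1.23 V (positive root), so V_GS = 1.79 V.
I_D = (V_DD − V_GS)/R = (10.7 − 1.79) / 6.27 = 1.42 mA.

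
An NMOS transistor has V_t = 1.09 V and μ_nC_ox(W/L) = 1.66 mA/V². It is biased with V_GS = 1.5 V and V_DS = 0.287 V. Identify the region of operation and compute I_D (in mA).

Triode; I_D = 0.127 mA

V_ov = V_GS − V_t = 1.5 − 1.09 = 0.41 V.
Since V_DS = 0.287 V < V_ov = 0.41 V, the device is in the triode region.
I_D = k_n [V_ov · V_DS − ½ V_DS²] = 1.66 × [0.41 × 0.287 − 0.5 × 0.287²] = 0.127 mA.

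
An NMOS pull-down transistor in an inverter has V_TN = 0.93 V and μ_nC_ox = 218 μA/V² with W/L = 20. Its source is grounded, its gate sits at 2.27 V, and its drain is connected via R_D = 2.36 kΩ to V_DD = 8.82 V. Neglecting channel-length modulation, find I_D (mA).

I_D = 3.38 mA

V_GS = V_G = 2.27 V, so V_ov = 2.27 − 0.93 = 1.34 V.
k_n = μ_nC_ox · (W/L) = 4.36 mA/V².
Assume saturation: I_D = ½ k_n V_ov² = 0.5 × 4.36 × 1.34² = 3.91 mA, giving V_DS = V_DD − I_D R_D = 8.82 − 3.91 × 2.36 = -0.418 V.
But -0.418 V < V_ov = 1.34 V, so the device is actually in triode.
In triode I_D = k_n[V_ov V_DS − ½ V_DS²] and I_D = (V_DD − V_DS)/R_D. Equating: 5.14 V_DS² − 14.79 V_DS + 8.82 = 0, giving V_DS = 0.845 V (the root below V_ov).
I_D = (8.82 − 0.845) / 2.36 = 3.38 mA.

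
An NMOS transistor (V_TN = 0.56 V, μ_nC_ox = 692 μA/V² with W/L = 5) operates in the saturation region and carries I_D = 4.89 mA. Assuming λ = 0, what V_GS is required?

V_GS = 2.24 V

k_n = μ_nC_ox · (W/L) = 3.46 mA/V².
In saturation I_D = ½ k_n (V_GS − V_TN)², so V_GS − V_TN = √(2 I_D / k_n) = √(2 × 4.89 / 3.46) = 1.68 V.
V_GS = 0.56 + 1.68 = 2.24 V.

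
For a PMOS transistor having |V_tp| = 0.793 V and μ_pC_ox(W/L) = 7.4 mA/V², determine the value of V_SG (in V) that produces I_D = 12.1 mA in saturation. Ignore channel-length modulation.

In saturation I_D = ½ k_p (V_SG − |V_tp|)², so V_SG − |V_tp| = √(2 I_D / k_p) = √(2 × 12.1 / 7.4) = 1.81 V.
V_SG = 0.793 + 1.81 = 2.6 V.

V_SG = 2.60 V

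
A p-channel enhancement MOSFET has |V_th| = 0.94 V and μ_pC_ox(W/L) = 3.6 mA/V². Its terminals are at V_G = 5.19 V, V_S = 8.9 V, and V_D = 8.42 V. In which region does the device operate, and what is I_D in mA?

V_SG = V_S − V_G = 8.9 − 5.19 = 3.71 V; V_SD = V_S − V_D = 8.9 − 8.42 = 0.48 V.
V_ov = V_SG − |V_th| = 3.71 − 0.94 = 2.77 V.
Since V_SD = 0.48 V < V_ov = 2.77 V, the device is in the triode region.
I_D = k_p [V_ov · V_SD − ½ V_SD²] = 3.6 × [2.77 × 0.48 − 0.5 × 0.48²] = 4.37 mA.

Triode; I_D = 4.37 mA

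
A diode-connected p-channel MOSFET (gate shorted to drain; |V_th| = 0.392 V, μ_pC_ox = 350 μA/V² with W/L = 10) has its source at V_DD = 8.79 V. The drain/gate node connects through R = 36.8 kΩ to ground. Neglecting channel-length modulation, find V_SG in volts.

With gate tied to drain, V_SG = V_SD ≥ V_SG − |V_th|, so the device is in saturation.
k_p = μ_pC_ox · (W/L) = 3.5 mA/V².
KCL at the drain: ½ k_p (V_SG − |V_th|)² = (V_DD − V_SG)/R.
Let x = V_SG − 0.392. Then 64.4 x² + x − 8.398 = 0, giving x = 0.353 V (positive root), so V_SG = 0.745 V.
I_D = (V_DD − V_SG)/R = (8.79 − 0.745) / 36.8 = 0.219 mA.

V_SG = 0.745 V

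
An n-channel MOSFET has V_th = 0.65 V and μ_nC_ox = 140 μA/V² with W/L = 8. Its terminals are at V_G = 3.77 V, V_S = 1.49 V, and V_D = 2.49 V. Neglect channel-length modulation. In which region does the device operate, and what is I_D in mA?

V_GS = V_G − V_S = 3.77 − 1.49 = 2.28 V; V_DS = V_D − V_S = 2.49 − 1.49 = 1 V.
k_n = μ_nC_ox · (W/L) = 1.12 mA/V².
V_ov = V_GS − V_th = 2.28 − 0.65 = 1.63 V.
Since V_DS = 1 V < V_ov = 1.63 V, the device is in the triode region.
I_D = k_n [V_ov · V_DS − ½ V_DS²] = 1.12 × [1.63 × 1 − 0.5 × 1²] = 1.27 mA.

Triode; I_D = 1.27 mA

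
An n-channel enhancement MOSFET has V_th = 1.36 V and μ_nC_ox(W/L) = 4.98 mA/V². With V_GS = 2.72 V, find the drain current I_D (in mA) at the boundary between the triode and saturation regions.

At the boundary V_DS = V_ov = V_GS − V_th = 2.72 − 1.36 = 1.36 V.
I_D = ½ k_n V_ov² = 0.5 × 4.98 × 1.36² = 4.61 mA.

I_D = 4.61 mA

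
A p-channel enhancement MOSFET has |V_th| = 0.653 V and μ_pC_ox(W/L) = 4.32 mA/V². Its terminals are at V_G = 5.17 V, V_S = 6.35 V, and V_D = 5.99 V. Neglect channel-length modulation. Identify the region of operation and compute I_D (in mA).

V_SG = V_S − V_G = 6.35 − 5.17 = 1.18 V; V_SD = V_S − V_D = 6.35 − 5.99 = 0.36 V.
V_ov = V_SG − |V_th| = 1.18 − 0.653 = 0.527 V.
Since V_SD = 0.36 V < V_ov = 0.527 V, the device is in the triode region.
I_D = k_p [V_ov · V_SD − ½ V_SD²] = 4.32 × [0.527 × 0.36 − 0.5 × 0.36²] = 0.54 mA.

Triode; I_D = 0.540 mA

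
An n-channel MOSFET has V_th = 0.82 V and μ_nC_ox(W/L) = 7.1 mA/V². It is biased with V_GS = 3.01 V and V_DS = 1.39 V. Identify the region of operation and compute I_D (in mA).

Triode; I_D = 14.8 mA

V_ov = V_GS − V_th = 3.01 − 0.82 = 2.19 V.
Since V_DS = 1.39 V < V_ov = 2.19 V, the device is in the triode region.
I_D = k_n [V_ov · V_DS − ½ V_DS²] = 7.1 × [2.19 × 1.39 − 0.5 × 1.39²] = 14.8 mA.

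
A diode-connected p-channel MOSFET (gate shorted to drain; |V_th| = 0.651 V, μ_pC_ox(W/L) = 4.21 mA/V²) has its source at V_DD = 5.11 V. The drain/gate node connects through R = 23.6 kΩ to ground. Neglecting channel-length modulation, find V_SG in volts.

With gate tied to drain, V_SG = V_SD ≥ V_SG − |V_th|, so the device is in saturation.
KCL at the drain: ½ k_p (V_SG − |V_th|)² = (V_DD − V_SG)/R.
Let x = V_SG − 0.651. Then 49.7 x² + x − 4.459 = 0, giving x = 0.29 V (positive root), so V_SG = 0.941 V.
I_D = (V_DD − V_SG)/R = (5.11 − 0.941) / 23.6 = 0.177 mA.

V_SG = 0.941 V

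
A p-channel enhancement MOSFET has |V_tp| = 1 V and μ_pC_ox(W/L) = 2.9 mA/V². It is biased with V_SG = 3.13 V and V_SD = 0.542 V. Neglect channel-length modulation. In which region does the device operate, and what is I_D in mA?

V_ov = V_SG − |V_tp| = 3.13 − 1 = 2.13 V.
Since V_SD = 0.542 V < V_ov = 2.13 V, the device is in the triode region.
I_D = k_p [V_ov · V_SD − ½ V_SD²] = 2.9 × [2.13 × 0.542 − 0.5 × 0.542²] = 2.92 mA.

Triode; I_D = 2.92 mA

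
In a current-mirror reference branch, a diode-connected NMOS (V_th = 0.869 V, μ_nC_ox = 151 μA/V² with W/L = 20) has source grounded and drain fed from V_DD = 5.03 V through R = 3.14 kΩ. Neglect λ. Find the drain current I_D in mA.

I_D = 1.06 mA

With gate tied to drain, V_GS = V_DS ≥ V_GS − V_th, so the device is in saturation.
k_n = μ_nC_ox · (W/L) = 3.02 mA/V².
KCL at the drain: ½ k_n (V_GS − V_th)² = (V_DD − V_GS)/R.
Let x = V_GS − 0.869. Then 4.74 x² + x − 4.161 = 0, giving x = 0.837 V (positive root), so V_GS = 1.71 V.
I_D = (V_DD − V_GS)/R = (5.03 − 1.71) / 3.14 = 1.06 mA.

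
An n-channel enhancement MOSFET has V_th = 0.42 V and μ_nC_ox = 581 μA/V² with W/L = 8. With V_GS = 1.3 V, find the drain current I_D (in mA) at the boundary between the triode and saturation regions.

I_D = 1.80 mA

At the boundary V_DS = V_ov = V_GS − V_th = 1.3 − 0.42 = 0.88 V.
k_n = μ_nC_ox · (W/L) = 4.648 mA/V².
I_D = ½ k_n V_ov² = 0.5 × 4.648 × 0.88² = 1.8 mA.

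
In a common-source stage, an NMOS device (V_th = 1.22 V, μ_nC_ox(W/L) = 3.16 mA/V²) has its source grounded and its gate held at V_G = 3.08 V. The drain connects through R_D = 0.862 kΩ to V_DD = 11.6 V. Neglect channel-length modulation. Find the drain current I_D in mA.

V_GS = V_G = 3.08 V, so V_ov = 3.08 − 1.22 = 1.86 V.
Assume saturation: I_D = ½ k_n V_ov² = 0.5 × 3.16 × 1.86² = 5.47 mA, giving V_DS = V_DD − I_D R_D = 11.6 − 5.47 × 0.862 = 6.89 V.
V_DS = 6.89 V ≥ V_ov = 1.86 V, confirming saturation.

I_D = 5.47 mA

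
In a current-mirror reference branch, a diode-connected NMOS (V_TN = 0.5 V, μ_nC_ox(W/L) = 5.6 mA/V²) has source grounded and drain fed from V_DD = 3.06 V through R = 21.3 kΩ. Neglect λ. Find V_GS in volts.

With gate tied to drain, V_GS = V_DS ≥ V_GS − V_TN, so the device is in saturation.
KCL at the drain: ½ k_n (V_GS − V_TN)² = (V_DD − V_GS)/R.
Let x = V_GS − 0.5. Then 59.6 x² + x − 2.56 = 0, giving x = 0.199 V (positive root), so V_GS = 0.699 V.
I_D = (V_DD − V_GS)/R = (3.06 − 0.699) / 21.3 = 0.111 mA.

V_GS = 0.699 V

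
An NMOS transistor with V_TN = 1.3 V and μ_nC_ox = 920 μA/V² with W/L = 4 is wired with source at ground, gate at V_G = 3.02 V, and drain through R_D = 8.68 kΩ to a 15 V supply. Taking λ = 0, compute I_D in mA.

V_GS = V_G = 3.02 V, so V_ov = 3.02 − 1.3 = 1.72 V.
k_n = μ_nC_ox · (W/L) = 3.68 mA/V².
Assume saturation: I_D = ½ k_n V_ov² = 0.5 × 3.68 × 1.72² = 5.44 mA, giving V_DS = V_DD − I_D R_D = 15 − 5.44 × 8.68 = -32.2 V.
But -32.2 V < V_ov = 1.72 V, so the device is actually in triode.
In triode I_D = k_n[V_ov V_DS − ½ V_DS²] and I_D = (V_DD − V_DS)/R_D. Equating: 16 V_DS² − 55.94 V_DS + 15 = 0, giving V_DS = 0.293 V (the root below V_ov).
I_D = (15 − 0.293) / 8.68 = 1.69 mA.

I_D = 1.69 mA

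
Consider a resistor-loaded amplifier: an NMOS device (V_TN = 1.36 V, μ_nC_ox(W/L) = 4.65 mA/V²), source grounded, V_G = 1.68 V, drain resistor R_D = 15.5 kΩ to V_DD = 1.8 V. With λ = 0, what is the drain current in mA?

V_GS = V_G = 1.68 V, so V_ov = 1.68 − 1.36 = 0.32 V.
Assume saturation: I_D = ½ k_n V_ov² = 0.5 × 4.65 × 0.32² = 0.238 mA, giving V_DS = V_DD − I_D R_D = 1.8 − 0.238 × 15.5 = -1.89 V.
But -1.89 V < V_ov = 0.32 V, so the device is actually in triode.
In triode I_D = k_n[V_ov V_DS − ½ V_DS²] and I_D = (V_DD − V_DS)/R_D. Equating: 36 V_DS² − 24.06 V_DS + 1.8 = 0, giving V_DS = 0.0858 V (the root below V_ov).
I_D = (1.8 − 0.0858) / 15.5 = 0.111 mA.

I_D = 0.111 mA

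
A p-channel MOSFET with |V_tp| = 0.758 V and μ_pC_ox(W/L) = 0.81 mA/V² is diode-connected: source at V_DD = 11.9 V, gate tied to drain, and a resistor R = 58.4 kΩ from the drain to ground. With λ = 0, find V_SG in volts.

V_SG = 1.42 V

With gate tied to drain, V_SG = V_SD ≥ V_SG − |V_tp|, so the device is in saturation.
KCL at the drain: ½ k_p (V_SG − |V_tp|)² = (V_DD − V_SG)/R.
Let x = V_SG − 0.758. Then 23.7 x² + x − 11.14 = 0, giving x = 0.666 V (positive root), so V_SG = 1.42 V.
I_D = (V_DD − V_SG)/R = (11.9 − 1.42) / 58.4 = 0.179 mA.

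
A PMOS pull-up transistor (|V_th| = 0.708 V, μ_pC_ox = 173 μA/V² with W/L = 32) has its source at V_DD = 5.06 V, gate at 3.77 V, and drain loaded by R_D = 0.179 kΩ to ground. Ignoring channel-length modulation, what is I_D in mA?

I_D = 0.938 mA

V_SG = V_DD − V_G = 5.06 − 3.77 = 1.29 V, so V_ov = 1.29 − 0.708 = 0.582 V.
k_p = μ_pC_ox · (W/L) = 5.536 mA/V².
Assume saturation: I_D = ½ k_p V_ov² = 0.5 × 5.536 × 0.582² = 0.938 mA, giving V_SD = V_DD − I_D R_D = 5.06 − 0.938 × 0.179 = 4.89 V.
V_SD = 4.89 V ≥ V_ov = 0.582 V, confirming saturation.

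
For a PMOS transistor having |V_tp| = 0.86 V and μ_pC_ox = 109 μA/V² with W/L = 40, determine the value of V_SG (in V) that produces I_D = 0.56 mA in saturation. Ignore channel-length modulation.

V_SG = 1.37 V

k_p = μ_pC_ox · (W/L) = 4.36 mA/V².
In saturation I_D = ½ k_p (V_SG − |V_tp|)², so V_SG − |V_tp| = √(2 I_D / k_p) = √(2 × 0.56 / 4.36) = 0.507 V.
V_SG = 0.86 + 0.507 = 1.37 V.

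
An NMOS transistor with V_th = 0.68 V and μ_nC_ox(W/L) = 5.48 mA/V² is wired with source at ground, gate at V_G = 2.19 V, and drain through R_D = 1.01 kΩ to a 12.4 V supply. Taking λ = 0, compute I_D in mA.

V_GS = V_G = 2.19 V, so V_ov = 2.19 − 0.68 = 1.51 V.
Assume saturation: I_D = ½ k_n V_ov² = 0.5 × 5.48 × 1.51² = 6.25 mA, giving V_DS = V_DD − I_D R_D = 12.4 − 6.25 × 1.01 = 6.09 V.
V_DS = 6.09 V ≥ V_ov = 1.51 V, confirming saturation.

I_D = 6.25 mA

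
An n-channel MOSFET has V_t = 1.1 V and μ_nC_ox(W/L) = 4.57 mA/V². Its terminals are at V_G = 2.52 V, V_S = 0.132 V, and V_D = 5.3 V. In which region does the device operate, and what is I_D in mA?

Saturation; I_D = 3.79 mA

V_GS = V_G − V_S = 2.52 − 0.132 = 2.39 V; V_DS = V_D − V_S = 5.3 − 0.132 = 5.17 V.
V_ov = V_GS − V_t = 2.39 − 1.1 = 1.29 V.
Since V_DS = 5.17 V ≥ V_ov = 1.29 V, the device is in saturation.
I_D = ½ k_n V_ov² = 0.5 × 4.57 × 1.29² = 3.79 mA.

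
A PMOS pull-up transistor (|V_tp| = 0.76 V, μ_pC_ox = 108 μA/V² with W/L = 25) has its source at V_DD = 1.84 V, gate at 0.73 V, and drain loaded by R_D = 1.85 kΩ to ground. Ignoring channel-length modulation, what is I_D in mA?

V_SG = V_DD − V_G = 1.84 − 0.73 = 1.11 V, so V_ov = 1.11 − 0.76 = 0.35 V.
k_p = μ_pC_ox · (W/L) = 2.7 mA/V².
Assume saturation: I_D = ½ k_p V_ov² = 0.5 × 2.7 × 0.35² = 0.165 mA, giving V_SD = V_DD − I_D R_D = 1.84 − 0.165 × 1.85 = 1.53 V.
V_SD = 1.53 V ≥ V_ov = 0.35 V, confirming saturation.

I_D = 0.165 mA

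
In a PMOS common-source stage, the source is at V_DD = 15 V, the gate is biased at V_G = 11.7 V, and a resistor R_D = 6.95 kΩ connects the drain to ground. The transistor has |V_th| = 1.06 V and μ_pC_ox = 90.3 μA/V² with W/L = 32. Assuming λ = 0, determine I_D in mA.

V_SG = V_DD − V_G = 15 − 11.7 = 3.3 V, so V_ov = 3.3 − 1.06 = 2.24 V.
k_p = μ_pC_ox · (W/L) = 2.89 mA/V².
Assume saturation: I_D = ½ k_p V_ov² = 0.5 × 2.89 × 2.24² = 7.25 mA, giving V_SD = V_DD − I_D R_D = 15 − 7.25 × 6.95 = -35.4 V.
But -35.4 V < V_ov = 2.24 V, so the device is actually in triode.
In triode I_D = k_p[V_ov V_SD − ½ V_SD²] and I_D = (V_DD − V_SD)/R_D. Equating: 10 V_SD² − 45.99 V_SD + 15 = 0, giving V_SD = 0.353 V (the root below V_ov).
I_D = (15 − 0.353) / 6.95 = 2.11 mA.

I_D = 2.11 mA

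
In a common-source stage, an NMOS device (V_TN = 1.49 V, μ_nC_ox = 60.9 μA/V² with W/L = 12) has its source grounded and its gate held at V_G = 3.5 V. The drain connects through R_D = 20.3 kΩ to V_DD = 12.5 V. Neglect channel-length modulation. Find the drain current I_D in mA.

I_D = 0.593 mA

V_GS = V_G = 3.5 V, so V_ov = 3.5 − 1.49 = 2.01 V.
k_n = μ_nC_ox · (W/L) = 0.7308 mA/V².
Assume saturation: I_D = ½ k_n V_ov² = 0.5 × 0.7308 × 2.01² = 1.48 mA, giving V_DS = V_DD − I_D R_D = 12.5 − 1.48 × 20.3 = -17.5 V.
But -17.5 V < V_ov = 2.01 V, so the device is actually in triode.
In triode I_D = k_n[V_ov V_DS − ½ V_DS²] and I_D = (V_DD − V_DS)/R_D. Equating: 7.42 V_DS² − 30.82 V_DS + 12.5 = 0, giving V_DS = 0.456 V (the root below V_ov).
I_D = (12.5 − 0.456) / 20.3 = 0.593 mA.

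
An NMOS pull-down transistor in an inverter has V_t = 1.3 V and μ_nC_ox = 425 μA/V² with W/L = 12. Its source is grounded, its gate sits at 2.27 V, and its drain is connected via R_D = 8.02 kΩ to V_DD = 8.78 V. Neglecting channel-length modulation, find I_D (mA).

V_GS = V_G = 2.27 V, so V_ov = 2.27 − 1.3 = 0.97 V.
k_n = μ_nC_ox · (W/L) = 5.1 mA/V².
Assume saturation: I_D = ½ k_n V_ov² = 0.5 × 5.1 × 0.97² = 2.4 mA, giving V_DS = V_DD − I_D R_D = 8.78 − 2.4 × 8.02 = -10.5 V.
But -10.5 V < V_ov = 0.97 V, so the device is actually in triode.
In triode I_D = k_n[V_ov V_DS − ½ V_DS²] and I_D = (V_DD − V_DS)/R_D. Equating: 20.5 V_DS² − 40.67 V_DS + 8.78 = 0, giving V_DS = 0.246 V (the root below V_ov).
I_D = (8.78 − 0.246) / 8.02 = 1.06 mA.

I_D = 1.06 mA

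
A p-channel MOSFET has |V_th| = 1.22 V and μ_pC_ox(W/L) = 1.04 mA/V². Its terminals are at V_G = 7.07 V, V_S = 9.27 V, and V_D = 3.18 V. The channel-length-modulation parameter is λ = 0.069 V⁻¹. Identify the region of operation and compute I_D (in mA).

Saturation; I_D = 0.709 mA

V_SG = V_S − V_G = 9.27 − 7.07 = 2.2 V; V_SD = V_S − V_D = 9.27 − 3.18 = 6.09 V.
V_ov = V_SG − |V_th| = 2.2 − 1.22 = 0.98 V.
Since V_SD = 6.09 V ≥ V_ov = 0.98 V, the device is in saturation.
I_D = ½ k_p V_ov² (1 + λ V_SD) = 0.5 × 1.04 × 0.98² × (1 + 0.069 × 6.09) = 0.709 mA.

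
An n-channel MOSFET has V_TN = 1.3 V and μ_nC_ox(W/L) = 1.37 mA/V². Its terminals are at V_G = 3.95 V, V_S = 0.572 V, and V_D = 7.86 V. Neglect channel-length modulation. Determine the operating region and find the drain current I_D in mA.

Saturation; I_D = 2.96 mA

V_GS = V_G − V_S = 3.95 − 0.572 = 3.38 V; V_DS = V_D − V_S = 7.86 − 0.572 = 7.29 V.
V_ov = V_GS − V_TN = 3.38 − 1.3 = 2.08 V.
Since V_DS = 7.29 V ≥ V_ov = 2.08 V, the device is in saturation.
I_D = ½ k_n V_ov² = 0.5 × 1.37 × 2.08² = 2.96 mA.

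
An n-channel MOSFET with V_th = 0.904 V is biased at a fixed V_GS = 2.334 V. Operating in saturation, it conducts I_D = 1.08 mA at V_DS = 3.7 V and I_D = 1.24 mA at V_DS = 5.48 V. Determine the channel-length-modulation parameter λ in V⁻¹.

λ = 0.120 V⁻¹

With V_GS fixed, I_D ∝ (1 + λ V_DS) in saturation, so I_D2/I_D1 = (1 + λ V_DS2)/(1 + λ V_DS1).
1.24/1.08 = 1.148 = (1 + 5.48 λ)/(1 + 3.7 λ).
Solving: λ (I_D1 V_DS2 − I_D2 V_DS1) = I_D2 − I_D1, so λ = (1.24 − 1.08) / (1.08 × 5.48 − 1.24 × 3.7) = 0.16 / 1.33 = 0.12 V⁻¹.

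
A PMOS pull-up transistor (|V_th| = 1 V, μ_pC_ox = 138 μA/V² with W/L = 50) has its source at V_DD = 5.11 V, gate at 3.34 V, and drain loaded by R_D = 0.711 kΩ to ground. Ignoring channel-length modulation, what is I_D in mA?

I_D = 2.05 mA

V_SG = V_DD − V_G = 5.11 − 3.34 = 1.77 V, so V_ov = 1.77 − 1 = 0.77 V.
k_p = μ_pC_ox · (W/L) = 6.9 mA/V².
Assume saturation: I_D = ½ k_p V_ov² = 0.5 × 6.9 × 0.77² = 2.05 mA, giving V_SD = V_DD − I_D R_D = 5.11 − 2.05 × 0.711 = 3.66 V.
V_SD = 3.66 V ≥ V_ov = 0.77 V, confirming saturation.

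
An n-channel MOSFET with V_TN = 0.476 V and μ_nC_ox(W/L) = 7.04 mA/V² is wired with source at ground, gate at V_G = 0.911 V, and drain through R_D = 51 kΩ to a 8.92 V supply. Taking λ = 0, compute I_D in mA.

I_D = 0.174 mA

V_GS = V_G = 0.911 V, so V_ov = 0.911 − 0.476 = 0.435 V.
Assume saturation: I_D = ½ k_n V_ov² = 0.5 × 7.04 × 0.435² = 0.666 mA, giving V_DS = V_DD − I_D R_D = 8.92 − 0.666 × 51 = -25 V.
But -25 V < V_ov = 0.435 V, so the device is actually in triode.
In triode I_D = k_n[V_ov V_DS − ½ V_DS²] and I_D = (V_DD − V_DS)/R_D. Equating: 180 V_DS² − 157.2 V_DS + 8.92 = 0, giving V_DS = 0.061 V (the root below V_ov).
I_D = (8.92 − 0.061) / 51 = 0.174 mA.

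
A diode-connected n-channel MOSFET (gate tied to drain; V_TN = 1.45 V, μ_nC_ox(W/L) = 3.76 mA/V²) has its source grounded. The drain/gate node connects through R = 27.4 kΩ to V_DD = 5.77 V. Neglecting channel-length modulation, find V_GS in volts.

With gate tied to drain, V_GS = V_DS ≥ V_GS − V_TN, so the device is in saturation.
KCL at the drain: ½ k_n (V_GS − V_TN)² = (V_DD − V_GS)/R.
Let x = V_GS − 1.45. Then 51.5 x² + x − 4.32 = 0, giving x = 0.28 V (positive root), so V_GS = 1.73 V.
I_D = (V_DD − V_GS)/R = (5.77 − 1.73) / 27.4 = 0.147 mA.

V_GS = 1.73 V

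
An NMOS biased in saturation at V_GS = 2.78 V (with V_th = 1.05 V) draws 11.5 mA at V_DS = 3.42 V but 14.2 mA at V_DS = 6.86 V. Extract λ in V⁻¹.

With V_GS fixed, I_D ∝ (1 + λ V_DS) in saturation, so I_D2/I_D1 = (1 + λ V_DS2)/(1 + λ V_DS1).
14.2/11.5 = 1.235 = (1 + 6.86 λ)/(1 + 3.42 λ).
Solving: λ (I_D1 V_DS2 − I_D2 V_DS1) = I_D2 − I_D1, so λ = (14.2 − 11.5) / (11.5 × 6.86 − 14.2 × 3.42) = 2.7 / 30.3 = 0.089 V⁻¹.

λ = 0.0890 V⁻¹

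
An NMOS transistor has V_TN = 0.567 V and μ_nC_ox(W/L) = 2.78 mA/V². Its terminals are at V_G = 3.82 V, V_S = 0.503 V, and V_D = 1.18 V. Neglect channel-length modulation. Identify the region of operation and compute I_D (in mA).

V_GS = V_G − V_S = 3.82 − 0.503 = 3.32 V; V_DS = V_D − V_S = 1.18 − 0.503 = 0.677 V.
V_ov = V_GS − V_TN = 3.32 − 0.567 = 2.75 V.
Since V_DS = 0.677 V < V_ov = 2.75 V, the device is in the triode region.
I_D = k_n [V_ov · V_DS − ½ V_DS²] = 2.78 × [2.75 × 0.677 − 0.5 × 0.677²] = 4.54 mA.

Triode; I_D = 4.54 mA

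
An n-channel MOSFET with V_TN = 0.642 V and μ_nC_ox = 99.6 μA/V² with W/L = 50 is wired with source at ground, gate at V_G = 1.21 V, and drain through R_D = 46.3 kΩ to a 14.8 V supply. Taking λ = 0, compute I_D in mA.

I_D = 0.317 mA

V_GS = V_G = 1.21 V, so V_ov = 1.21 − 0.642 = 0.568 V.
k_n = μ_nC_ox · (W/L) = 4.98 mA/V².
Assume saturation: I_D = ½ k_n V_ov² = 0.5 × 4.98 × 0.568² = 0.803 mA, giving V_DS = V_DD − I_D R_D = 14.8 − 0.803 × 46.3 = -22.4 V.
But -22.4 V < V_ov = 0.568 V, so the device is actually in triode.
In triode I_D = k_n[V_ov V_DS − ½ V_DS²] and I_D = (V_DD − V_DS)/R_D. Equating: 115 V_DS² − 132 V_DS + 14.8 = 0, giving V_DS = 0.126 V (the root below V_ov).
I_D = (14.8 − 0.126) / 46.3 = 0.317 mA.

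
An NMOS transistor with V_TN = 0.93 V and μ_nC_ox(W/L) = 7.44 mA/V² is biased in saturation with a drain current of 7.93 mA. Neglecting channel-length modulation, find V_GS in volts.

In saturation I_D = ½ k_n (V_GS − V_TN)², so V_GS − V_TN = √(2 I_D / k_n) = √(2 × 7.93 / 7.44) = 1.46 V.
V_GS = 0.93 + 1.46 = 2.39 V.

V_GS = 2.39 V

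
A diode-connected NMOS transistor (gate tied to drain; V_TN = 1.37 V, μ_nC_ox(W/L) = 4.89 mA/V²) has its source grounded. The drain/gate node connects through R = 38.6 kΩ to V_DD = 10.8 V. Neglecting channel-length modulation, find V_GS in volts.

With gate tied to drain, V_GS = V_DS ≥ V_GS − V_TN, so the device is in saturation.
KCL at the drain: ½ k_n (V_GS − V_TN)² = (V_DD − V_GS)/R.
Let x = V_GS − 1.37. Then 94.4 x² + x − 9.43 = 0, giving x = 0.311 V (positive root), so V_GS = 1.68 V.
I_D = (V_DD − V_GS)/R = (10.8 − 1.68) / 38.6 = 0.236 mA.

V_GS = 1.68 V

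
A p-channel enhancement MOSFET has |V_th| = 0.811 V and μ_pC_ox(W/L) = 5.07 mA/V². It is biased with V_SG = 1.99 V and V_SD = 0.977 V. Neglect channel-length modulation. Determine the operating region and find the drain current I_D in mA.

Triode; I_D = 3.42 mA

V_ov = V_SG − |V_th| = 1.99 − 0.811 = 1.18 V.
Since V_SD = 0.977 V < V_ov = 1.18 V, the device is in the triode region.
I_D = k_p [V_ov · V_SD − ½ V_SD²] = 5.07 × [1.18 × 0.977 − 0.5 × 0.977²] = 3.42 mA.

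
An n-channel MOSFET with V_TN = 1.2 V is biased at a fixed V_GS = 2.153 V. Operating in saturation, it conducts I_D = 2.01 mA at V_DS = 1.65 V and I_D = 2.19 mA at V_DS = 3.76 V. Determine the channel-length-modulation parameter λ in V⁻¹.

With V_GS fixed, I_D ∝ (1 + λ V_DS) in saturation, so I_D2/I_D1 = (1 + λ V_DS2)/(1 + λ V_DS1).
2.19/2.01 = 1.09 = (1 + 3.76 λ)/(1 + 1.65 λ).
Solving: λ (I_D1 V_DS2 − I_D2 V_DS1) = I_D2 − I_D1, so λ = (2.19 − 2.01) / (2.01 × 3.76 − 2.19 × 1.65) = 0.18 / 3.94 = 0.0456 V⁻¹.

λ = 0.0456 V⁻¹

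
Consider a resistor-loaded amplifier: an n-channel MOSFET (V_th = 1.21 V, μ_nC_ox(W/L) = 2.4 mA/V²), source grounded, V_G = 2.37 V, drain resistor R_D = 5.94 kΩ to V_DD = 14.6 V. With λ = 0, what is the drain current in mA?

I_D = 1.61 mA

V_GS = V_G = 2.37 V, so V_ov = 2.37 − 1.21 = 1.16 V.
Assume saturation: I_D = ½ k_n V_ov² = 0.5 × 2.4 × 1.16² = 1.61 mA, giving V_DS = V_DD − I_D R_D = 14.6 − 1.61 × 5.94 = 5.01 V.
V_DS = 5.01 V ≥ V_ov = 1.16 V, confirming saturation.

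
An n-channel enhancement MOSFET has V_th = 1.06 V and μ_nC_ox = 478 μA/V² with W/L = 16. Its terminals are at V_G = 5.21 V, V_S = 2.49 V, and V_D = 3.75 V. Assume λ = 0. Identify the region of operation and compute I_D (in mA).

Triode; I_D = 9.93 mA

V_GS = V_G − V_S = 5.21 − 2.49 = 2.72 V; V_DS = V_D − V_S = 3.75 − 2.49 = 1.26 V.
k_n = μ_nC_ox · (W/L) = 7.648 mA/V².
V_ov = V_GS − V_th = 2.72 − 1.06 = 1.66 V.
Since V_DS = 1.26 V < V_ov = 1.66 V, the device is in the triode region.
I_D = k_n [V_ov · V_DS − ½ V_DS²] = 7.648 × [1.66 × 1.26 − 0.5 × 1.26²] = 9.93 mA.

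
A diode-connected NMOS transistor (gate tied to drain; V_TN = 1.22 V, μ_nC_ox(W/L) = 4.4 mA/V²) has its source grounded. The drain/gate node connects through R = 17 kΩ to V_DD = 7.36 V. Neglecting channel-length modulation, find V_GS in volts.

With gate tied to drain, V_GS = V_DS ≥ V_GS − V_TN, so the device is in saturation.
KCL at the drain: ½ k_n (V_GS − V_TN)² = (V_DD − V_GS)/R.
Let x = V_GS − 1.22. Then 37.4 x² + x − 6.14 = 0, giving x = 0.392 V (positive root), so V_GS = 1.61 V.
I_D = (V_DD − V_GS)/R = (7.36 − 1.61) / 17 = 0.338 mA.

V_GS = 1.61 V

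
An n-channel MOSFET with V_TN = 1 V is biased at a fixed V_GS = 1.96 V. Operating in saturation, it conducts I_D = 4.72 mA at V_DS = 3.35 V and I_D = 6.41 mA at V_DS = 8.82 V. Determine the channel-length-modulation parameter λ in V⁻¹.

With V_GS fixed, I_D ∝ (1 + λ V_DS) in saturation, so I_D2/I_D1 = (1 + λ V_DS2)/(1 + λ V_DS1).
6.41/4.72 = 1.358 = (1 + 8.82 λ)/(1 + 3.35 λ).
Solving: λ (I_D1 V_DS2 − I_D2 V_DS1) = I_D2 − I_D1, so λ = (6.41 − 4.72) / (4.72 × 8.82 − 6.41 × 3.35) = 1.69 / 20.2 = 0.0838 V⁻¹.

λ = 0.0838 V⁻¹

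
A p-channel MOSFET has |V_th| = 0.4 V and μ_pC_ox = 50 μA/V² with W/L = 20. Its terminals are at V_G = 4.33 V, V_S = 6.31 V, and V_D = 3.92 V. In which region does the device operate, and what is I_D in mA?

V_SG = V_S − V_G = 6.31 − 4.33 = 1.98 V; V_SD = V_S − V_D = 6.31 − 3.92 = 2.39 V.
k_p = μ_pC_ox · (W/L) = 1 mA/V².
V_ov = V_SG − |V_th| = 1.98 − 0.4 = 1.58 V.
Since V_SD = 2.39 V ≥ V_ov = 1.58 V, the device is in saturation.
I_D = ½ k_p V_ov² = 0.5 × 1 × 1.58² = 1.25 mA.

Saturation; I_D = 1.25 mA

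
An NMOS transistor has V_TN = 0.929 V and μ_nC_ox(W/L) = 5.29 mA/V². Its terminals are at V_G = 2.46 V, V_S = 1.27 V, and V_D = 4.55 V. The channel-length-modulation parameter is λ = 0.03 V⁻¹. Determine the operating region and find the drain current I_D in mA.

V_GS = V_G − V_S = 2.46 − 1.27 = 1.19 V; V_DS = V_D − V_S = 4.55 − 1.27 = 3.28 V.
V_ov = V_GS − V_TN = 1.19 − 0.929 = 0.261 V.
Since V_DS = 3.28 V ≥ V_ov = 0.261 V, the device is in saturation.
I_D = ½ k_n V_ov² (1 + λ V_DS) = 0.5 × 5.29 × 0.261² × (1 + 0.03 × 3.28) = 0.198 mA.

Saturation; I_D = 0.198 mA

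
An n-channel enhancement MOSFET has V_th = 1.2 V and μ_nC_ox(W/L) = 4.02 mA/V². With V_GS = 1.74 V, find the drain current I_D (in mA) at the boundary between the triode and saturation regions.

I_D = 0.586 mA

At the boundary V_DS = V_ov = V_GS − V_th = 1.74 − 1.2 = 0.54 V.
I_D = ½ k_n V_ov² = 0.5 × 4.02 × 0.54² = 0.586 mA.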